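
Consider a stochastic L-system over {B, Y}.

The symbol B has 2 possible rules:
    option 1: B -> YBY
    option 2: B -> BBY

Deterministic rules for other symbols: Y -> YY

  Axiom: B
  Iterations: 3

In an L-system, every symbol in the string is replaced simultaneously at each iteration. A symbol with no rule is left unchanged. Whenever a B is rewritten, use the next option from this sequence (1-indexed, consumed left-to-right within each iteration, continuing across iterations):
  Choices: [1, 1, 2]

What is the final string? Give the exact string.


Answer: YYYYYYBBYYYYYYY

Derivation:
Step 0: B
Step 1: YBY  (used choices [1])
Step 2: YYYBYYY  (used choices [1])
Step 3: YYYYYYBBYYYYYYY  (used choices [2])


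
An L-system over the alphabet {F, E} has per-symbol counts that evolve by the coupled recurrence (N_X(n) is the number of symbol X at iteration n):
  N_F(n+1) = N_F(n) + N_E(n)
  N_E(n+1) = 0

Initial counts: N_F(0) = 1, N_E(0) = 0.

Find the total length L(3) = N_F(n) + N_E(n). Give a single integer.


Answer: 1

Derivation:
Step 0: N_F=1, N_E=0, L=1
Step 1: N_F=1, N_E=0, L=1
Step 2: N_F=1, N_E=0, L=1
Step 3: N_F=1, N_E=0, L=1


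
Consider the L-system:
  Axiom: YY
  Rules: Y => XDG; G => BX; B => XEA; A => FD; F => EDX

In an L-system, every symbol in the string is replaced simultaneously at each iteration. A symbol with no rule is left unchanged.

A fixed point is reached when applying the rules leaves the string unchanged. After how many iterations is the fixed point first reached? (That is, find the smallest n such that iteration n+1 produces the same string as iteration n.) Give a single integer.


Step 0: YY
Step 1: XDGXDG
Step 2: XDBXXDBX
Step 3: XDXEAXXDXEAX
Step 4: XDXEFDXXDXEFDX
Step 5: XDXEEDXDXXDXEEDXDX
Step 6: XDXEEDXDXXDXEEDXDX  (unchanged — fixed point at step 5)

Answer: 5


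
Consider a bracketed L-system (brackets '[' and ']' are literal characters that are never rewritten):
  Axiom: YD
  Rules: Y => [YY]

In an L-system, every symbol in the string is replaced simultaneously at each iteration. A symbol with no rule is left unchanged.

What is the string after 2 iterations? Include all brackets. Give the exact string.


Answer: [[YY][YY]]D

Derivation:
Step 0: YD
Step 1: [YY]D
Step 2: [[YY][YY]]D


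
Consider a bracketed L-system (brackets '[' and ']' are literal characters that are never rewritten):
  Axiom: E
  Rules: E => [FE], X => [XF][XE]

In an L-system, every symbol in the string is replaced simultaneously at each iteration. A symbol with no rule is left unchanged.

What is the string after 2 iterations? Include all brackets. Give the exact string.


Step 0: E
Step 1: [FE]
Step 2: [F[FE]]

Answer: [F[FE]]


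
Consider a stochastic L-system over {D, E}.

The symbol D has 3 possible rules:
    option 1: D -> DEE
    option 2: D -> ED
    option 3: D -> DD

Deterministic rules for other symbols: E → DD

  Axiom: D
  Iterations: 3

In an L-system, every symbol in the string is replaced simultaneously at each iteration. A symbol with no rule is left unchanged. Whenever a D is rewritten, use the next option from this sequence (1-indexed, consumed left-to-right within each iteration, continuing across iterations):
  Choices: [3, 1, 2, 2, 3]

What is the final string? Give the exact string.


Answer: EDDDDDDDDD

Derivation:
Step 0: D
Step 1: DD  (used choices [3])
Step 2: DEEED  (used choices [1, 2])
Step 3: EDDDDDDDDD  (used choices [2, 3])


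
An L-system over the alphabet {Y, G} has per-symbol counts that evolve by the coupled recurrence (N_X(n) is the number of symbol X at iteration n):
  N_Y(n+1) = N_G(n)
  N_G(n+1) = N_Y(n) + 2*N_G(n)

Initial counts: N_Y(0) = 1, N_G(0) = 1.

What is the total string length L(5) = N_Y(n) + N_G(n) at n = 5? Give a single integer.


Answer: 140

Derivation:
Step 0: N_Y=1, N_G=1, L=2
Step 1: N_Y=1, N_G=3, L=4
Step 2: N_Y=3, N_G=7, L=10
Step 3: N_Y=7, N_G=17, L=24
Step 4: N_Y=17, N_G=41, L=58
Step 5: N_Y=41, N_G=99, L=140


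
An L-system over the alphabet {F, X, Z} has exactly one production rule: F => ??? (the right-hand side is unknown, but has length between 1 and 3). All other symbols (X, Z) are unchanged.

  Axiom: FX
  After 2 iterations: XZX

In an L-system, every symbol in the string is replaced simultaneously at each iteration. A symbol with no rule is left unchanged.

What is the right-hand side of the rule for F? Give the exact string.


Trying F => XZ:
  Step 0: FX
  Step 1: XZX
  Step 2: XZX
Matches the given result.

Answer: XZ


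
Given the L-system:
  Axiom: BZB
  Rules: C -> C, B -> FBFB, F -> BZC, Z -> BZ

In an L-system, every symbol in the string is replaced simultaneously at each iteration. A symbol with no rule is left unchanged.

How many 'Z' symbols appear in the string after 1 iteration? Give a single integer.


Answer: 1

Derivation:
Step 0: BZB  (1 'Z')
Step 1: FBFBBZFBFB  (1 'Z')


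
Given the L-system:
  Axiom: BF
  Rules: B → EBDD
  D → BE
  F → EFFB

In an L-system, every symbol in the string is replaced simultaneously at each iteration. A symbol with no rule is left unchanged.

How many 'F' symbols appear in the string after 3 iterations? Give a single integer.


Answer: 8

Derivation:
Step 0: BF  (1 'F')
Step 1: EBDDEFFB  (2 'F')
Step 2: EEBDDBEBEEEFFBEFFBEBDD  (4 'F')
Step 3: EEEBDDBEBEEBDDEEBDDEEEEFFBEFFBEBDDEEFFBEFFBEBDDEEBDDBEBE  (8 'F')


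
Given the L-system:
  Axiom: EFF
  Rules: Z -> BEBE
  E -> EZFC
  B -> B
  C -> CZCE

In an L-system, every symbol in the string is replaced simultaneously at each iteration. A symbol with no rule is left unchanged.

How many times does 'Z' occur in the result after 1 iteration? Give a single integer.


Step 0: EFF  (0 'Z')
Step 1: EZFCFF  (1 'Z')

Answer: 1


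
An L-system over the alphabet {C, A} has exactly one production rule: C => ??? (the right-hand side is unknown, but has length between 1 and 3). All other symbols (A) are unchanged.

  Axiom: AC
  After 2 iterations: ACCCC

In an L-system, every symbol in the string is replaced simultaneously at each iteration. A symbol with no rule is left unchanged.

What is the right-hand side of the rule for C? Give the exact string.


Trying C => CC:
  Step 0: AC
  Step 1: ACC
  Step 2: ACCCC
Matches the given result.

Answer: CC


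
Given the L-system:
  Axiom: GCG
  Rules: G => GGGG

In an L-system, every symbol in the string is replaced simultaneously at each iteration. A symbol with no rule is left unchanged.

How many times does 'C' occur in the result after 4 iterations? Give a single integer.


Step 0: GCG  (1 'C')
Step 1: GGGGCGGGG  (1 'C')
Step 2: GGGGGGGGGGGGGGGGCGGGGGGGGGGGGGGGG  (1 'C')
Step 3: GGGGGGGGGGGGGGGGGGGGGGGGGGGGGGGGGGGGGGGGGGGGGGGGGGGGGGGGGGGGGGGGCGGGGGGGGGGGGGGGGGGGGGGGGGGGGGGGGGGGGGGGGGGGGGGGGGGGGGGGGGGGGGGGG  (1 'C')
Step 4: GGGGGGGGGGGGGGGGGGGGGGGGGGGGGGGGGGGGGGGGGGGGGGGGGGGGGGGGGGGGGGGGGGGGGGGGGGGGGGGGGGGGGGGGGGGGGGGGGGGGGGGGGGGGGGGGGGGGGGGGGGGGGGGGGGGGGGGGGGGGGGGGGGGGGGGGGGGGGGGGGGGGGGGGGGGGGGGGGGGGGGGGGGGGGGGGGGGGGGGGGGGGGGGGGGGGGGGGGGGGGGGGGGGGGGGGGGGGGGGGGGGGGGGGGGGGGGGGCGGGGGGGGGGGGGGGGGGGGGGGGGGGGGGGGGGGGGGGGGGGGGGGGGGGGGGGGGGGGGGGGGGGGGGGGGGGGGGGGGGGGGGGGGGGGGGGGGGGGGGGGGGGGGGGGGGGGGGGGGGGGGGGGGGGGGGGGGGGGGGGGGGGGGGGGGGGGGGGGGGGGGGGGGGGGGGGGGGGGGGGGGGGGGGGGGGGGGGGGGGGGGGGGGGGGGGGGGGGGGGGGGGGGGGGGGGGGGGGGGGGGGGGGGGGGGGGG  (1 'C')

Answer: 1


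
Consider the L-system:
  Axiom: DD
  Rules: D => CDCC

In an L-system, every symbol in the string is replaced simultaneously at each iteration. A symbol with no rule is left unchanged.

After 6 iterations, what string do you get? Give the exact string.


Answer: CCCCCCDCCCCCCCCCCCCCCCCCCDCCCCCCCCCCCC

Derivation:
Step 0: DD
Step 1: CDCCCDCC
Step 2: CCDCCCCCCDCCCC
Step 3: CCCDCCCCCCCCCDCCCCCC
Step 4: CCCCDCCCCCCCCCCCCDCCCCCCCC
Step 5: CCCCCDCCCCCCCCCCCCCCCDCCCCCCCCCC
Step 6: CCCCCCDCCCCCCCCCCCCCCCCCCDCCCCCCCCCCCC


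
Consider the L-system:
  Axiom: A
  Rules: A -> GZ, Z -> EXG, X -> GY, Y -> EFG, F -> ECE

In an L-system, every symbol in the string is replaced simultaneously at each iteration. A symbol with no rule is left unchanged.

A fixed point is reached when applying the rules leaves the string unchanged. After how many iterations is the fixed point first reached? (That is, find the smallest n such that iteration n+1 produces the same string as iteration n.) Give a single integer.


Step 0: A
Step 1: GZ
Step 2: GEXG
Step 3: GEGYG
Step 4: GEGEFGG
Step 5: GEGEECEGG
Step 6: GEGEECEGG  (unchanged — fixed point at step 5)

Answer: 5


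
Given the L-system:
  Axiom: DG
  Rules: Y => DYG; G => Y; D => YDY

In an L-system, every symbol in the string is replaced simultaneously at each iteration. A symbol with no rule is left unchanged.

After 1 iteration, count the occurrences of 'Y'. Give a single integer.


Answer: 3

Derivation:
Step 0: DG  (0 'Y')
Step 1: YDYY  (3 'Y')


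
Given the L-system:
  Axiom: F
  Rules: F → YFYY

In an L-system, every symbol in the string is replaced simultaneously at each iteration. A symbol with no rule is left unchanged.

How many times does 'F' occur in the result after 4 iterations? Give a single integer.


Step 0: F  (1 'F')
Step 1: YFYY  (1 'F')
Step 2: YYFYYYY  (1 'F')
Step 3: YYYFYYYYYY  (1 'F')
Step 4: YYYYFYYYYYYYY  (1 'F')

Answer: 1


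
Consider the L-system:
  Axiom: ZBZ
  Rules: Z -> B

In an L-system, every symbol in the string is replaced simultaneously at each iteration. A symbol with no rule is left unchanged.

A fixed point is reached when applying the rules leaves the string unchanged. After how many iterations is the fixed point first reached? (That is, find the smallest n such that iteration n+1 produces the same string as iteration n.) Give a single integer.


Step 0: ZBZ
Step 1: BBB
Step 2: BBB  (unchanged — fixed point at step 1)

Answer: 1


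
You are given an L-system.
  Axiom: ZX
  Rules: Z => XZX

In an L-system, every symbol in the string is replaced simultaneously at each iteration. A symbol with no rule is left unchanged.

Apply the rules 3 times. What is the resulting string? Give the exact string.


Step 0: ZX
Step 1: XZXX
Step 2: XXZXXX
Step 3: XXXZXXXX

Answer: XXXZXXXX


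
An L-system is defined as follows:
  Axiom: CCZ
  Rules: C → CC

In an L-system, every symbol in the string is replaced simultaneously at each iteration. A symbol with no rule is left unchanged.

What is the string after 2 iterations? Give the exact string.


Answer: CCCCCCCCZ

Derivation:
Step 0: CCZ
Step 1: CCCCZ
Step 2: CCCCCCCCZ


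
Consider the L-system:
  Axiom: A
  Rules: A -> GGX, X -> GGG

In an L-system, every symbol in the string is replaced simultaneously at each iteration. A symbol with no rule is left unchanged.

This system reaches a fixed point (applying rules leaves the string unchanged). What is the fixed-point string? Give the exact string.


Step 0: A
Step 1: GGX
Step 2: GGGGG
Step 3: GGGGG  (unchanged — fixed point at step 2)

Answer: GGGGG


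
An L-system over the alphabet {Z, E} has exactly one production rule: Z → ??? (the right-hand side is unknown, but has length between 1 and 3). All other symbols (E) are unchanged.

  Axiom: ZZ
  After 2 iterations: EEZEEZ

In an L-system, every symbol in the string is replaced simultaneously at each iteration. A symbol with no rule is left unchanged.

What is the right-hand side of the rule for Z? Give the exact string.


Trying Z → EZ:
  Step 0: ZZ
  Step 1: EZEZ
  Step 2: EEZEEZ
Matches the given result.

Answer: EZ


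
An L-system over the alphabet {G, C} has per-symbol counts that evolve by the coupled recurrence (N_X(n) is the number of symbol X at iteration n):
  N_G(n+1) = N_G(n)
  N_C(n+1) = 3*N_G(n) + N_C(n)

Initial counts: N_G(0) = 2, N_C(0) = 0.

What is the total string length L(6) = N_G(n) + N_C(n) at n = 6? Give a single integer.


Step 0: N_G=2, N_C=0, L=2
Step 1: N_G=2, N_C=6, L=8
Step 2: N_G=2, N_C=12, L=14
Step 3: N_G=2, N_C=18, L=20
Step 4: N_G=2, N_C=24, L=26
Step 5: N_G=2, N_C=30, L=32
Step 6: N_G=2, N_C=36, L=38

Answer: 38


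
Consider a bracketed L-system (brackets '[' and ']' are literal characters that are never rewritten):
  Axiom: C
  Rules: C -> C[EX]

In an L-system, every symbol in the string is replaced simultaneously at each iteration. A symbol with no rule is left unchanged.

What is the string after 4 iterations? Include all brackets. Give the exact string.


Step 0: C
Step 1: C[EX]
Step 2: C[EX][EX]
Step 3: C[EX][EX][EX]
Step 4: C[EX][EX][EX][EX]

Answer: C[EX][EX][EX][EX]


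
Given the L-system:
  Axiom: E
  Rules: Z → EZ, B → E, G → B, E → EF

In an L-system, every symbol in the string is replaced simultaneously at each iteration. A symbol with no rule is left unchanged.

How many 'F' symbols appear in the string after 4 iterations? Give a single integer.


Step 0: E  (0 'F')
Step 1: EF  (1 'F')
Step 2: EFF  (2 'F')
Step 3: EFFF  (3 'F')
Step 4: EFFFF  (4 'F')

Answer: 4


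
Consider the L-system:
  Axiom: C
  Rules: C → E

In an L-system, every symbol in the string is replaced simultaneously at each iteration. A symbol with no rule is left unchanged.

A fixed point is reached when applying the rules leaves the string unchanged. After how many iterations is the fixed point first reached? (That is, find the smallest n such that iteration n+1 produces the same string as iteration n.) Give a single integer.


Answer: 1

Derivation:
Step 0: C
Step 1: E
Step 2: E  (unchanged — fixed point at step 1)


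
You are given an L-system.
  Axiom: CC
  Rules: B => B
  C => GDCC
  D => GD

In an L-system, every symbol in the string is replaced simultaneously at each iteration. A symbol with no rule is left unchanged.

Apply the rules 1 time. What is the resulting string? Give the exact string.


Step 0: CC
Step 1: GDCCGDCC

Answer: GDCCGDCC


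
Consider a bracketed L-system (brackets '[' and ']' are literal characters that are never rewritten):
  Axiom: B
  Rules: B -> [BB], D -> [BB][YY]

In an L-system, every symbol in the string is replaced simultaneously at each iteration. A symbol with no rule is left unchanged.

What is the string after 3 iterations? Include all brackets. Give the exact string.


Answer: [[[BB][BB]][[BB][BB]]]

Derivation:
Step 0: B
Step 1: [BB]
Step 2: [[BB][BB]]
Step 3: [[[BB][BB]][[BB][BB]]]


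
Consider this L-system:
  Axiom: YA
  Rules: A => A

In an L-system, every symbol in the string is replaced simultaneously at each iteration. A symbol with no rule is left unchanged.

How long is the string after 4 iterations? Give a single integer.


Step 0: length = 2
Step 1: length = 2
Step 2: length = 2
Step 3: length = 2
Step 4: length = 2

Answer: 2


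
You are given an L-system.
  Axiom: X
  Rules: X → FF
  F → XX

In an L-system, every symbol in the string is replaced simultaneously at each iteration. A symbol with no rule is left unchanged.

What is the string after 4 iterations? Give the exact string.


Step 0: X
Step 1: FF
Step 2: XXXX
Step 3: FFFFFFFF
Step 4: XXXXXXXXXXXXXXXX

Answer: XXXXXXXXXXXXXXXX


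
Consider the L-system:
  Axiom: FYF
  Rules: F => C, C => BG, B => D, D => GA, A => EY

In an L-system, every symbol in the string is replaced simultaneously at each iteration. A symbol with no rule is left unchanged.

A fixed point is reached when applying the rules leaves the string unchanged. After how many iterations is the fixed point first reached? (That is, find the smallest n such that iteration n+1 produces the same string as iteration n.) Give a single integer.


Step 0: FYF
Step 1: CYC
Step 2: BGYBG
Step 3: DGYDG
Step 4: GAGYGAG
Step 5: GEYGYGEYG
Step 6: GEYGYGEYG  (unchanged — fixed point at step 5)

Answer: 5


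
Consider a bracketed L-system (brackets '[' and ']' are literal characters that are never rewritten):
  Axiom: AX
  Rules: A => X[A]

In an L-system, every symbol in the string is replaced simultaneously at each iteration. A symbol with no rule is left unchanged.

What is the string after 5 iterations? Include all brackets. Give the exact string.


Answer: X[X[X[X[X[A]]]]]X

Derivation:
Step 0: AX
Step 1: X[A]X
Step 2: X[X[A]]X
Step 3: X[X[X[A]]]X
Step 4: X[X[X[X[A]]]]X
Step 5: X[X[X[X[X[A]]]]]X


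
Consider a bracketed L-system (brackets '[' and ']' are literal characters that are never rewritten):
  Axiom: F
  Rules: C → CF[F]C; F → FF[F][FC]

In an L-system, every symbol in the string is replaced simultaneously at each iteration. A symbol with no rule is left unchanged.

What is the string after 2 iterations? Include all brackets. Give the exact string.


Answer: FF[F][FC]FF[F][FC][FF[F][FC]][FF[F][FC]CF[F]C]

Derivation:
Step 0: F
Step 1: FF[F][FC]
Step 2: FF[F][FC]FF[F][FC][FF[F][FC]][FF[F][FC]CF[F]C]


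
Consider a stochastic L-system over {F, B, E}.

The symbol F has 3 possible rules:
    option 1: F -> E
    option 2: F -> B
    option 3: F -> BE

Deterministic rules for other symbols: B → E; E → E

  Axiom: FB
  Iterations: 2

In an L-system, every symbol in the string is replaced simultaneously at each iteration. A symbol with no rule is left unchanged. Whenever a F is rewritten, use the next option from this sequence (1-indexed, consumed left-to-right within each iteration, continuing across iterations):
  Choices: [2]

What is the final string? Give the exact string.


Answer: EE

Derivation:
Step 0: FB
Step 1: BE  (used choices [2])
Step 2: EE  (used choices [])


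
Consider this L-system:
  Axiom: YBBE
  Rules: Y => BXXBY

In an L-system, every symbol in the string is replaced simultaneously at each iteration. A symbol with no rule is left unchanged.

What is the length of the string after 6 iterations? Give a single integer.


Step 0: length = 4
Step 1: length = 8
Step 2: length = 12
Step 3: length = 16
Step 4: length = 20
Step 5: length = 24
Step 6: length = 28

Answer: 28


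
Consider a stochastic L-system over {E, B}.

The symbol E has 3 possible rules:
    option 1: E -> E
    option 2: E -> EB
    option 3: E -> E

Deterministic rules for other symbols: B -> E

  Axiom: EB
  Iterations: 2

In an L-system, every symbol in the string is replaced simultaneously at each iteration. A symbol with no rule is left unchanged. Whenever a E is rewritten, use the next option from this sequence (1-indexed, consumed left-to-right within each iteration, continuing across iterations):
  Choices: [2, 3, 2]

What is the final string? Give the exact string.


Step 0: EB
Step 1: EBE  (used choices [2])
Step 2: EEEB  (used choices [3, 2])

Answer: EEEB


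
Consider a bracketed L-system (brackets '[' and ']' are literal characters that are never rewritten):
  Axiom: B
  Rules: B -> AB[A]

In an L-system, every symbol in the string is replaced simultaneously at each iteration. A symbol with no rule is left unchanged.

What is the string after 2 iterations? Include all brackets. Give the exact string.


Step 0: B
Step 1: AB[A]
Step 2: AAB[A][A]

Answer: AAB[A][A]


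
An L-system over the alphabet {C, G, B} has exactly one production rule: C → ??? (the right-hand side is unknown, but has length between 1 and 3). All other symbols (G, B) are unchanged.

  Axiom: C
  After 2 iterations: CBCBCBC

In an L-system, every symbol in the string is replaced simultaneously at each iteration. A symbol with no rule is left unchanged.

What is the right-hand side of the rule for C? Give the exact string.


Answer: CBC

Derivation:
Trying C → CBC:
  Step 0: C
  Step 1: CBC
  Step 2: CBCBCBC
Matches the given result.


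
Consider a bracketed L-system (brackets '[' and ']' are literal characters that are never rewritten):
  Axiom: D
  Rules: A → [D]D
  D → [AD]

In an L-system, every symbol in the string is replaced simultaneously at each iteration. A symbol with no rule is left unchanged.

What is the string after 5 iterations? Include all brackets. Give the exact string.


Step 0: D
Step 1: [AD]
Step 2: [[D]D[AD]]
Step 3: [[[AD]][AD][[D]D[AD]]]
Step 4: [[[[D]D[AD]]][[D]D[AD]][[[AD]][AD][[D]D[AD]]]]
Step 5: [[[[[AD]][AD][[D]D[AD]]]][[[AD]][AD][[D]D[AD]]][[[[D]D[AD]]][[D]D[AD]][[[AD]][AD][[D]D[AD]]]]]

Answer: [[[[[AD]][AD][[D]D[AD]]]][[[AD]][AD][[D]D[AD]]][[[[D]D[AD]]][[D]D[AD]][[[AD]][AD][[D]D[AD]]]]]


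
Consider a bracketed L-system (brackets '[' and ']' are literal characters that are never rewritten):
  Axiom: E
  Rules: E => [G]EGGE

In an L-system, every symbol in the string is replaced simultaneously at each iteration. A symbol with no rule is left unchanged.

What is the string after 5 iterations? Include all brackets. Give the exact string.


Answer: [G][G][G][G][G]EGGEGG[G]EGGEGG[G][G]EGGEGG[G]EGGEGG[G][G][G]EGGEGG[G]EGGEGG[G][G]EGGEGG[G]EGGEGG[G][G][G][G]EGGEGG[G]EGGEGG[G][G]EGGEGG[G]EGGEGG[G][G][G]EGGEGG[G]EGGEGG[G][G]EGGEGG[G]EGGE

Derivation:
Step 0: E
Step 1: [G]EGGE
Step 2: [G][G]EGGEGG[G]EGGE
Step 3: [G][G][G]EGGEGG[G]EGGEGG[G][G]EGGEGG[G]EGGE
Step 4: [G][G][G][G]EGGEGG[G]EGGEGG[G][G]EGGEGG[G]EGGEGG[G][G][G]EGGEGG[G]EGGEGG[G][G]EGGEGG[G]EGGE
Step 5: [G][G][G][G][G]EGGEGG[G]EGGEGG[G][G]EGGEGG[G]EGGEGG[G][G][G]EGGEGG[G]EGGEGG[G][G]EGGEGG[G]EGGEGG[G][G][G][G]EGGEGG[G]EGGEGG[G][G]EGGEGG[G]EGGEGG[G][G][G]EGGEGG[G]EGGEGG[G][G]EGGEGG[G]EGGE


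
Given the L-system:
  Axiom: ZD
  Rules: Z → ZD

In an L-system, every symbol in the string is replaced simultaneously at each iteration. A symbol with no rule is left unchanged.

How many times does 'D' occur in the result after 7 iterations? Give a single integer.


Answer: 8

Derivation:
Step 0: ZD  (1 'D')
Step 1: ZDD  (2 'D')
Step 2: ZDDD  (3 'D')
Step 3: ZDDDD  (4 'D')
Step 4: ZDDDDD  (5 'D')
Step 5: ZDDDDDD  (6 'D')
Step 6: ZDDDDDDD  (7 'D')
Step 7: ZDDDDDDDD  (8 'D')


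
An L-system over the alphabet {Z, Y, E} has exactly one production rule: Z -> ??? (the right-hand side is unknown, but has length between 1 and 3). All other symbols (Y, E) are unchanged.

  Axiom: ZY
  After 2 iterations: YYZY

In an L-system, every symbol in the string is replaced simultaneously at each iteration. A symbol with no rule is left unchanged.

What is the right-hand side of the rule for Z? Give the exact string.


Answer: YZ

Derivation:
Trying Z -> YZ:
  Step 0: ZY
  Step 1: YZY
  Step 2: YYZY
Matches the given result.


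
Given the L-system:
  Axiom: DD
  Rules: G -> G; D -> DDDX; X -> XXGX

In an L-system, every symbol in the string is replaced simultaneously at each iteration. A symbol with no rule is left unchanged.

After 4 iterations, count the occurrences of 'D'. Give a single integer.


Step 0: DD  (2 'D')
Step 1: DDDXDDDX  (6 'D')
Step 2: DDDXDDDXDDDXXXGXDDDXDDDXDDDXXXGX  (18 'D')
Step 3: DDDXDDDXDDDXXXGXDDDXDDDXDDDXXXGXDDDXDDDXDDDXXXGXXXGXXXGXGXXGXDDDXDDDXDDDXXXGXDDDXDDDXDDDXXXGXDDDXDDDXDDDXXXGXXXGXXXGXGXXGX  (54 'D')
Step 4: DDDXDDDXDDDXXXGXDDDXDDDXDDDXXXGXDDDXDDDXDDDXXXGXXXGXXXGXGXXGXDDDXDDDXDDDXXXGXDDDXDDDXDDDXXXGXDDDXDDDXDDDXXXGXXXGXXXGXGXXGXDDDXDDDXDDDXXXGXDDDXDDDXDDDXXXGXDDDXDDDXDDDXXXGXXXGXXXGXGXXGXXXGXXXGXGXXGXXXGXXXGXGXXGXGXXGXXXGXGXXGXDDDXDDDXDDDXXXGXDDDXDDDXDDDXXXGXDDDXDDDXDDDXXXGXXXGXXXGXGXXGXDDDXDDDXDDDXXXGXDDDXDDDXDDDXXXGXDDDXDDDXDDDXXXGXXXGXXXGXGXXGXDDDXDDDXDDDXXXGXDDDXDDDXDDDXXXGXDDDXDDDXDDDXXXGXXXGXXXGXGXXGXXXGXXXGXGXXGXXXGXXXGXGXXGXGXXGXXXGXGXXGX  (162 'D')

Answer: 162


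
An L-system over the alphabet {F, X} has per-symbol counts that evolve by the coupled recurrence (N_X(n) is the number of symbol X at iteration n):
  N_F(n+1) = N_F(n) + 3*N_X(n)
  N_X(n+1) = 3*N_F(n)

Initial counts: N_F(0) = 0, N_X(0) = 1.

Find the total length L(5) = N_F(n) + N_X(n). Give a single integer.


Answer: 498

Derivation:
Step 0: N_F=0, N_X=1, L=1
Step 1: N_F=3, N_X=0, L=3
Step 2: N_F=3, N_X=9, L=12
Step 3: N_F=30, N_X=9, L=39
Step 4: N_F=57, N_X=90, L=147
Step 5: N_F=327, N_X=171, L=498


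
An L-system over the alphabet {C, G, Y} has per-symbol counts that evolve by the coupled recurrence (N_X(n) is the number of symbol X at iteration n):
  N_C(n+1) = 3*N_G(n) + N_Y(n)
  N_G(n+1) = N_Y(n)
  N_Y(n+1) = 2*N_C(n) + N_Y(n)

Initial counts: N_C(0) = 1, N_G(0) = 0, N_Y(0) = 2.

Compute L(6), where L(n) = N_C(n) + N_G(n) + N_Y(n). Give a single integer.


Answer: 1024

Derivation:
Step 0: N_C=1, N_G=0, N_Y=2, L=3
Step 1: N_C=2, N_G=2, N_Y=4, L=8
Step 2: N_C=10, N_G=4, N_Y=8, L=22
Step 3: N_C=20, N_G=8, N_Y=28, L=56
Step 4: N_C=52, N_G=28, N_Y=68, L=148
Step 5: N_C=152, N_G=68, N_Y=172, L=392
Step 6: N_C=376, N_G=172, N_Y=476, L=1024


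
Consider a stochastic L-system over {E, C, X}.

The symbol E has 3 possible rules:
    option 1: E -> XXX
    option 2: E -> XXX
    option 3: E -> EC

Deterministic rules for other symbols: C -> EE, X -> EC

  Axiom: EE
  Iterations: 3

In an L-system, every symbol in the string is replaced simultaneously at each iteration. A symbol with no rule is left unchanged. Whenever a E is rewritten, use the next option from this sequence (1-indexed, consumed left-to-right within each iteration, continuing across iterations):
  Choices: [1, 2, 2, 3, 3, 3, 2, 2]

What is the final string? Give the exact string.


Answer: XXXEEECEEECEEECEEXXXEEXXXEE

Derivation:
Step 0: EE
Step 1: XXXXXX  (used choices [1, 2])
Step 2: ECECECECECEC  (used choices [])
Step 3: XXXEEECEEECEEECEEXXXEEXXXEE  (used choices [2, 3, 3, 3, 2, 2])


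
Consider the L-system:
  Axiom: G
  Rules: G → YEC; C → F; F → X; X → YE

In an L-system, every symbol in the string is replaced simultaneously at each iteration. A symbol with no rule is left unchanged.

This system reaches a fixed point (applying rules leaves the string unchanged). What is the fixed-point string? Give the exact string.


Answer: YEYE

Derivation:
Step 0: G
Step 1: YEC
Step 2: YEF
Step 3: YEX
Step 4: YEYE
Step 5: YEYE  (unchanged — fixed point at step 4)


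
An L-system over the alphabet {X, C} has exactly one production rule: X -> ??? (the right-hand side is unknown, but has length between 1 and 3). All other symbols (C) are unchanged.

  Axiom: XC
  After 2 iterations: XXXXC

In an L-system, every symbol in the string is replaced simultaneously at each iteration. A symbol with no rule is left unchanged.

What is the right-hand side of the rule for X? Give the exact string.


Trying X -> XX:
  Step 0: XC
  Step 1: XXC
  Step 2: XXXXC
Matches the given result.

Answer: XX


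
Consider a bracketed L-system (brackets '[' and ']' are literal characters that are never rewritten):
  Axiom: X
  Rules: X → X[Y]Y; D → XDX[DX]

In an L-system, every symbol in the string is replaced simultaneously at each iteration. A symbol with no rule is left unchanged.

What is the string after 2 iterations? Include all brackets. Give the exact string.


Step 0: X
Step 1: X[Y]Y
Step 2: X[Y]Y[Y]Y

Answer: X[Y]Y[Y]Y


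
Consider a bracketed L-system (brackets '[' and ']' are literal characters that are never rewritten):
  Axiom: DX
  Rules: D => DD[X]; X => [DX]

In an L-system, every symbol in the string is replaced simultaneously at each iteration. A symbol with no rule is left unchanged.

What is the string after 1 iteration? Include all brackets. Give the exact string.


Step 0: DX
Step 1: DD[X][DX]

Answer: DD[X][DX]


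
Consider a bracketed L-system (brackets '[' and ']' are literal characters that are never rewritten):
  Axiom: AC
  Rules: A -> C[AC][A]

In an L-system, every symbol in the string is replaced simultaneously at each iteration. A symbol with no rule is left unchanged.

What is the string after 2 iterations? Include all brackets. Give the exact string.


Step 0: AC
Step 1: C[AC][A]C
Step 2: C[C[AC][A]C][C[AC][A]]C

Answer: C[C[AC][A]C][C[AC][A]]C


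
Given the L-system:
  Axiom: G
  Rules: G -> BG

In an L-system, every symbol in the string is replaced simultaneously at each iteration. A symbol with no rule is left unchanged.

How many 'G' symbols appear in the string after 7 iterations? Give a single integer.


Answer: 1

Derivation:
Step 0: G  (1 'G')
Step 1: BG  (1 'G')
Step 2: BBG  (1 'G')
Step 3: BBBG  (1 'G')
Step 4: BBBBG  (1 'G')
Step 5: BBBBBG  (1 'G')
Step 6: BBBBBBG  (1 'G')
Step 7: BBBBBBBG  (1 'G')


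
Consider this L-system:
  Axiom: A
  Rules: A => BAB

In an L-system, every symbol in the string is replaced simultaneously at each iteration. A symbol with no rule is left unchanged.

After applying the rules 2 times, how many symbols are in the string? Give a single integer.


Step 0: length = 1
Step 1: length = 3
Step 2: length = 5

Answer: 5


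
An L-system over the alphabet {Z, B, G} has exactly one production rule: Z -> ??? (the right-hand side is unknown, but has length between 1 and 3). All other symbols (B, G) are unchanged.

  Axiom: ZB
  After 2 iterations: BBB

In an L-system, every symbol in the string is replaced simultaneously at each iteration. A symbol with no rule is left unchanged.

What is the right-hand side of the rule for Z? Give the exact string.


Answer: BB

Derivation:
Trying Z -> BB:
  Step 0: ZB
  Step 1: BBB
  Step 2: BBB
Matches the given result.


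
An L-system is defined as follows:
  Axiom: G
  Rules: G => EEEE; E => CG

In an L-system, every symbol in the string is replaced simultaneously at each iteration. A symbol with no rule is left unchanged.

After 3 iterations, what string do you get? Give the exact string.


Answer: CEEEECEEEECEEEECEEEE

Derivation:
Step 0: G
Step 1: EEEE
Step 2: CGCGCGCG
Step 3: CEEEECEEEECEEEECEEEE


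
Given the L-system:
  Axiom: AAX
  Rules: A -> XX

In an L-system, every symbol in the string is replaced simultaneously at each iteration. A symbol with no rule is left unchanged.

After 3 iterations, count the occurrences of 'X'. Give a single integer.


Answer: 5

Derivation:
Step 0: AAX  (1 'X')
Step 1: XXXXX  (5 'X')
Step 2: XXXXX  (5 'X')
Step 3: XXXXX  (5 'X')


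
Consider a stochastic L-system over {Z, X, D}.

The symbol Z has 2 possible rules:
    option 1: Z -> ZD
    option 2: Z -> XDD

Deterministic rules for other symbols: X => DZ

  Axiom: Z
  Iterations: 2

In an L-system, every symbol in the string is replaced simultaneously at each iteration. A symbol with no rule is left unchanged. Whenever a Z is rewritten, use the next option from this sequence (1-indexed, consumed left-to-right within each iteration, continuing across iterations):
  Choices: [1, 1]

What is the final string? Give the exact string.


Answer: ZDD

Derivation:
Step 0: Z
Step 1: ZD  (used choices [1])
Step 2: ZDD  (used choices [1])


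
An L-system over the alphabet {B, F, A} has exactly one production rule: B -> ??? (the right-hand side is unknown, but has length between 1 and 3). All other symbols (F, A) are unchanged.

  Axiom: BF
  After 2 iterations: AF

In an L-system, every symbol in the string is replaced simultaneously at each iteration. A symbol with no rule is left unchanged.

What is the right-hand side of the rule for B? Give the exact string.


Trying B -> A:
  Step 0: BF
  Step 1: AF
  Step 2: AF
Matches the given result.

Answer: A


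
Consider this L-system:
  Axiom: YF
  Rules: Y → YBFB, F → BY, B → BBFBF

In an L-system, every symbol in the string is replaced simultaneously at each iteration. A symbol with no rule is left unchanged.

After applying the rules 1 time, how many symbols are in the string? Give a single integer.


Step 0: length = 2
Step 1: length = 6

Answer: 6


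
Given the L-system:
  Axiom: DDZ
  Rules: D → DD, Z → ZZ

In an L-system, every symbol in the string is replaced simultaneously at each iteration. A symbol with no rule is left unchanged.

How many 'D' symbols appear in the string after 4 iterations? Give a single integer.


Step 0: DDZ  (2 'D')
Step 1: DDDDZZ  (4 'D')
Step 2: DDDDDDDDZZZZ  (8 'D')
Step 3: DDDDDDDDDDDDDDDDZZZZZZZZ  (16 'D')
Step 4: DDDDDDDDDDDDDDDDDDDDDDDDDDDDDDDDZZZZZZZZZZZZZZZZ  (32 'D')

Answer: 32


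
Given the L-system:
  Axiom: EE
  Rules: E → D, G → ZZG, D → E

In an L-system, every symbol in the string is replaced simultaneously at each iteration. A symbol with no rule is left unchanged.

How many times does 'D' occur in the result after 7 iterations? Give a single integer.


Step 0: EE  (0 'D')
Step 1: DD  (2 'D')
Step 2: EE  (0 'D')
Step 3: DD  (2 'D')
Step 4: EE  (0 'D')
Step 5: DD  (2 'D')
Step 6: EE  (0 'D')
Step 7: DD  (2 'D')

Answer: 2


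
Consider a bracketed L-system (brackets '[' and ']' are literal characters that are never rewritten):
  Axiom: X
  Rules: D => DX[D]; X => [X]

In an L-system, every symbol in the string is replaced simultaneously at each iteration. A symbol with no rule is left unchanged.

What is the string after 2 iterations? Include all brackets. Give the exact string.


Step 0: X
Step 1: [X]
Step 2: [[X]]

Answer: [[X]]


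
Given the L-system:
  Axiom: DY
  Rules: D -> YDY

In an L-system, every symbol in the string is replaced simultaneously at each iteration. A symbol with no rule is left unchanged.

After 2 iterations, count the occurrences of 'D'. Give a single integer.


Answer: 1

Derivation:
Step 0: DY  (1 'D')
Step 1: YDYY  (1 'D')
Step 2: YYDYYY  (1 'D')


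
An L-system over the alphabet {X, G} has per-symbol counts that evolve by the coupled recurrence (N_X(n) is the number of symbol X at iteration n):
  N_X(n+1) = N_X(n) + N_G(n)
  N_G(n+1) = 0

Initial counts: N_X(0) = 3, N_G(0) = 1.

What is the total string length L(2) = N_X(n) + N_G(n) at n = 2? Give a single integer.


Answer: 4

Derivation:
Step 0: N_X=3, N_G=1, L=4
Step 1: N_X=4, N_G=0, L=4
Step 2: N_X=4, N_G=0, L=4


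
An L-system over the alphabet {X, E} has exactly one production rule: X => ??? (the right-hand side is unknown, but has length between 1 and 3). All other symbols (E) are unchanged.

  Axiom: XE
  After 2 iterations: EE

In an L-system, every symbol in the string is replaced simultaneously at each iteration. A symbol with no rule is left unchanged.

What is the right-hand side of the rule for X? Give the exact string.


Answer: E

Derivation:
Trying X => E:
  Step 0: XE
  Step 1: EE
  Step 2: EE
Matches the given result.


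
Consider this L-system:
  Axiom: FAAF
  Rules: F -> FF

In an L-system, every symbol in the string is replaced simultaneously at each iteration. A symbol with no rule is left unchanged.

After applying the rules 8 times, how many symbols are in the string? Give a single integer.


Step 0: length = 4
Step 1: length = 6
Step 2: length = 10
Step 3: length = 18
Step 4: length = 34
Step 5: length = 66
Step 6: length = 130
Step 7: length = 258
Step 8: length = 514

Answer: 514


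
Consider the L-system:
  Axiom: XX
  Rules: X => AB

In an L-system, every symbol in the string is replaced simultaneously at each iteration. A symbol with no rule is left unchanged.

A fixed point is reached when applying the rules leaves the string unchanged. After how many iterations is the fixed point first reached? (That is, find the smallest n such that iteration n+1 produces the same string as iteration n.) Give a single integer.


Step 0: XX
Step 1: ABAB
Step 2: ABAB  (unchanged — fixed point at step 1)

Answer: 1


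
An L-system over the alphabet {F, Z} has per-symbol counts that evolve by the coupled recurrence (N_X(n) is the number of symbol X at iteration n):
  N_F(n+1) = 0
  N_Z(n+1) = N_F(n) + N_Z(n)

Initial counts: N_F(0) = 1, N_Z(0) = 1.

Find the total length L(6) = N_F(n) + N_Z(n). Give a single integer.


Step 0: N_F=1, N_Z=1, L=2
Step 1: N_F=0, N_Z=2, L=2
Step 2: N_F=0, N_Z=2, L=2
Step 3: N_F=0, N_Z=2, L=2
Step 4: N_F=0, N_Z=2, L=2
Step 5: N_F=0, N_Z=2, L=2
Step 6: N_F=0, N_Z=2, L=2

Answer: 2


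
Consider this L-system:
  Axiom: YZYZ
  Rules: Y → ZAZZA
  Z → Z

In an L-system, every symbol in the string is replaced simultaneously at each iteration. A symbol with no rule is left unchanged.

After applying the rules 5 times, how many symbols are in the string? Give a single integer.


Answer: 12

Derivation:
Step 0: length = 4
Step 1: length = 12
Step 2: length = 12
Step 3: length = 12
Step 4: length = 12
Step 5: length = 12


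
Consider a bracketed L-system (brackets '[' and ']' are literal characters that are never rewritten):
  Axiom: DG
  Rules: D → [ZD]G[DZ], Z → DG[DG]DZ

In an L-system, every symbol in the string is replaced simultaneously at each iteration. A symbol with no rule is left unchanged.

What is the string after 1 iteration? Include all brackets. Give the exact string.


Step 0: DG
Step 1: [ZD]G[DZ]G

Answer: [ZD]G[DZ]G


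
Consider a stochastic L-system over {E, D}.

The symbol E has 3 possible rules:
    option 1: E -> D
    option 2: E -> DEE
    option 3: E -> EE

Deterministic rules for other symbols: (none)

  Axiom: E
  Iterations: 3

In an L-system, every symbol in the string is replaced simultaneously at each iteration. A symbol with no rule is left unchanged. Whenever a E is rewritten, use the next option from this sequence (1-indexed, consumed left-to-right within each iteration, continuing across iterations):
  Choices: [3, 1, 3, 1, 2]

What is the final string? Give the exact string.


Step 0: E
Step 1: EE  (used choices [3])
Step 2: DEE  (used choices [1, 3])
Step 3: DDDEE  (used choices [1, 2])

Answer: DDDEE


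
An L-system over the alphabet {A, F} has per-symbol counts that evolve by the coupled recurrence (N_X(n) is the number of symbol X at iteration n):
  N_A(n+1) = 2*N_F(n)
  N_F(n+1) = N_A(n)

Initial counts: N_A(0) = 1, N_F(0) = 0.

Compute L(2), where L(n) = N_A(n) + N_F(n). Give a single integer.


Step 0: N_A=1, N_F=0, L=1
Step 1: N_A=0, N_F=1, L=1
Step 2: N_A=2, N_F=0, L=2

Answer: 2


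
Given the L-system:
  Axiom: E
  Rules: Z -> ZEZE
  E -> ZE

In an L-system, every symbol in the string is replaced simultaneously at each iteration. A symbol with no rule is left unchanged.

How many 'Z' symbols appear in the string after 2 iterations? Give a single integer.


Answer: 3

Derivation:
Step 0: E  (0 'Z')
Step 1: ZE  (1 'Z')
Step 2: ZEZEZE  (3 'Z')


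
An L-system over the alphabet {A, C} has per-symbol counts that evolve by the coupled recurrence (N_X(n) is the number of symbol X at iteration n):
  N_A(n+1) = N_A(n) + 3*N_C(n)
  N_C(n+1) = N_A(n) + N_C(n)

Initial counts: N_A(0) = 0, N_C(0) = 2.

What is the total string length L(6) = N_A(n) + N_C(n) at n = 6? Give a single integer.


Answer: 1136

Derivation:
Step 0: N_A=0, N_C=2, L=2
Step 1: N_A=6, N_C=2, L=8
Step 2: N_A=12, N_C=8, L=20
Step 3: N_A=36, N_C=20, L=56
Step 4: N_A=96, N_C=56, L=152
Step 5: N_A=264, N_C=152, L=416
Step 6: N_A=720, N_C=416, L=1136


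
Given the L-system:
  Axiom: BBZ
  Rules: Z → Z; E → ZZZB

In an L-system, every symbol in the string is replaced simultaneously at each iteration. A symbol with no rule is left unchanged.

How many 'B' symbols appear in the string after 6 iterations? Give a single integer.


Step 0: BBZ  (2 'B')
Step 1: BBZ  (2 'B')
Step 2: BBZ  (2 'B')
Step 3: BBZ  (2 'B')
Step 4: BBZ  (2 'B')
Step 5: BBZ  (2 'B')
Step 6: BBZ  (2 'B')

Answer: 2


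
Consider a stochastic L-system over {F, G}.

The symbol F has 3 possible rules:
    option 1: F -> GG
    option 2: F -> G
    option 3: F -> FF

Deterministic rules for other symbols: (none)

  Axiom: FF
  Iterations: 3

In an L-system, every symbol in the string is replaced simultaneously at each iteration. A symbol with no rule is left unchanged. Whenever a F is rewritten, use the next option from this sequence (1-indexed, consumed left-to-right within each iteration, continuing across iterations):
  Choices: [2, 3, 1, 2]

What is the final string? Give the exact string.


Answer: GGGG

Derivation:
Step 0: FF
Step 1: GFF  (used choices [2, 3])
Step 2: GGGG  (used choices [1, 2])
Step 3: GGGG  (used choices [])


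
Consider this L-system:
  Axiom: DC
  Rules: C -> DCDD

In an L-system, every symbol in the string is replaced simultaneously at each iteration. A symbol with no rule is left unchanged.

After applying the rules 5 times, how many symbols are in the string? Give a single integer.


Answer: 17

Derivation:
Step 0: length = 2
Step 1: length = 5
Step 2: length = 8
Step 3: length = 11
Step 4: length = 14
Step 5: length = 17


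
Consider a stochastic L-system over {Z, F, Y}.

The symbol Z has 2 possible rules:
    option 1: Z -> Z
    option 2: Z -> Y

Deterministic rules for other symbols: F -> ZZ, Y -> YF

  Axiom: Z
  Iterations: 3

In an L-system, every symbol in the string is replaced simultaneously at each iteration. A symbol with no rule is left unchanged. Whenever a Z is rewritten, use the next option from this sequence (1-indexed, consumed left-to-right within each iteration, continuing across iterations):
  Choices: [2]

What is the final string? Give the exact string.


Answer: YFZZ

Derivation:
Step 0: Z
Step 1: Y  (used choices [2])
Step 2: YF  (used choices [])
Step 3: YFZZ  (used choices [])
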